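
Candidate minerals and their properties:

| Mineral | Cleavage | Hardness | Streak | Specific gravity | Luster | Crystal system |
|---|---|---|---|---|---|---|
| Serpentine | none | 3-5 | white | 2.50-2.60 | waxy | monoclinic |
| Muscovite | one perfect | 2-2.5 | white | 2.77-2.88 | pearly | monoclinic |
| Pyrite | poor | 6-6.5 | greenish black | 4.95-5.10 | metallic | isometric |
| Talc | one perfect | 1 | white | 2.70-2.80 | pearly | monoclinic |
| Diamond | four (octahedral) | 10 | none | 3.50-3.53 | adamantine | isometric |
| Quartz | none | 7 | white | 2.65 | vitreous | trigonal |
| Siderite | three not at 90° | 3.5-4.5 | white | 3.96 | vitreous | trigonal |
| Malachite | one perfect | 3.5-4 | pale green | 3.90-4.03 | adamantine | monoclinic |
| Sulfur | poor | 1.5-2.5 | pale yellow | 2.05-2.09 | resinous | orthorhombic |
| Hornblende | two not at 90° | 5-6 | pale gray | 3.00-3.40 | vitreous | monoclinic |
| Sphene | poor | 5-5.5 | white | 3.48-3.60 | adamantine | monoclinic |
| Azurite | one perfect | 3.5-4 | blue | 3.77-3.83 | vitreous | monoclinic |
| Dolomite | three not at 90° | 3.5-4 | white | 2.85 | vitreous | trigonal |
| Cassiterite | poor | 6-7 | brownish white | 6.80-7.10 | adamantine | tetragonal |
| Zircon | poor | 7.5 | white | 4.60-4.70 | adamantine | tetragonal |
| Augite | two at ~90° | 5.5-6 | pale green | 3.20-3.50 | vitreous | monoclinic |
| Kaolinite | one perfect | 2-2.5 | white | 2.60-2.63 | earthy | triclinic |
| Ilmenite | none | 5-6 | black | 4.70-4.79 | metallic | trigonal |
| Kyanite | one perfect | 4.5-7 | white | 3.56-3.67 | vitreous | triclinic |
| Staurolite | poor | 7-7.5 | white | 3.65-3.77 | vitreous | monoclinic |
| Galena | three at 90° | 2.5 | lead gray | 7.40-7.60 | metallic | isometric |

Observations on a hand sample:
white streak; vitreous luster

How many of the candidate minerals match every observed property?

White streak — Serpentine, Muscovite, Talc, Quartz, Siderite, Sphene, Dolomite, Zircon, Kaolinite, Kyanite, Staurolite remain.
Vitreous luster — narrows the field to Quartz, Siderite, Dolomite, Kyanite, Staurolite.
Consistent with every observation: Dolomite, Kyanite, Quartz, Siderite, Staurolite.
That is 5 minerals.

5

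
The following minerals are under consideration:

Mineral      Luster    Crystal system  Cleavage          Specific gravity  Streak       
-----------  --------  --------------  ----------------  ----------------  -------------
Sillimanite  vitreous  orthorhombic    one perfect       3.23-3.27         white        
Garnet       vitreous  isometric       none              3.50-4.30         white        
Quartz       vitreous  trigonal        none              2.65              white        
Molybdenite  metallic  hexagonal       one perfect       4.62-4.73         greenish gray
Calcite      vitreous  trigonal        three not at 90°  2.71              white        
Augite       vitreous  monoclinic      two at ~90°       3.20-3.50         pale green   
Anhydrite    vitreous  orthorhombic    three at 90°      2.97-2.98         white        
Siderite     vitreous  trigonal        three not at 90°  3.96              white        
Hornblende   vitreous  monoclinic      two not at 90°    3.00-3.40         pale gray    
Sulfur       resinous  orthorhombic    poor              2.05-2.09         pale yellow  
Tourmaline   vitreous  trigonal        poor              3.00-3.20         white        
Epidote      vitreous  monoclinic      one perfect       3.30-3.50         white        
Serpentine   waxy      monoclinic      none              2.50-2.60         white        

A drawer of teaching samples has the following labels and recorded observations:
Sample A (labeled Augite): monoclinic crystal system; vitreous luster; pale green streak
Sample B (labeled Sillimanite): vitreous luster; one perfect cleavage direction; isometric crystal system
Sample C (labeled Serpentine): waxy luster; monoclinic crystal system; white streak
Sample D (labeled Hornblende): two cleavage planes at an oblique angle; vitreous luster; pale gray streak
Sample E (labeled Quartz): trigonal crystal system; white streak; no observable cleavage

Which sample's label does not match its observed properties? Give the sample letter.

Sample A: all recorded properties match Augite.
Sample B: isometric crystal system is outside the reference for Sillimanite (orthorhombic system) — mislabeled.
Sample C: all recorded properties match Serpentine.
Sample D: all recorded properties match Hornblende.
Sample E: all recorded properties match Quartz.
Only sample B is inconsistent with its label.

B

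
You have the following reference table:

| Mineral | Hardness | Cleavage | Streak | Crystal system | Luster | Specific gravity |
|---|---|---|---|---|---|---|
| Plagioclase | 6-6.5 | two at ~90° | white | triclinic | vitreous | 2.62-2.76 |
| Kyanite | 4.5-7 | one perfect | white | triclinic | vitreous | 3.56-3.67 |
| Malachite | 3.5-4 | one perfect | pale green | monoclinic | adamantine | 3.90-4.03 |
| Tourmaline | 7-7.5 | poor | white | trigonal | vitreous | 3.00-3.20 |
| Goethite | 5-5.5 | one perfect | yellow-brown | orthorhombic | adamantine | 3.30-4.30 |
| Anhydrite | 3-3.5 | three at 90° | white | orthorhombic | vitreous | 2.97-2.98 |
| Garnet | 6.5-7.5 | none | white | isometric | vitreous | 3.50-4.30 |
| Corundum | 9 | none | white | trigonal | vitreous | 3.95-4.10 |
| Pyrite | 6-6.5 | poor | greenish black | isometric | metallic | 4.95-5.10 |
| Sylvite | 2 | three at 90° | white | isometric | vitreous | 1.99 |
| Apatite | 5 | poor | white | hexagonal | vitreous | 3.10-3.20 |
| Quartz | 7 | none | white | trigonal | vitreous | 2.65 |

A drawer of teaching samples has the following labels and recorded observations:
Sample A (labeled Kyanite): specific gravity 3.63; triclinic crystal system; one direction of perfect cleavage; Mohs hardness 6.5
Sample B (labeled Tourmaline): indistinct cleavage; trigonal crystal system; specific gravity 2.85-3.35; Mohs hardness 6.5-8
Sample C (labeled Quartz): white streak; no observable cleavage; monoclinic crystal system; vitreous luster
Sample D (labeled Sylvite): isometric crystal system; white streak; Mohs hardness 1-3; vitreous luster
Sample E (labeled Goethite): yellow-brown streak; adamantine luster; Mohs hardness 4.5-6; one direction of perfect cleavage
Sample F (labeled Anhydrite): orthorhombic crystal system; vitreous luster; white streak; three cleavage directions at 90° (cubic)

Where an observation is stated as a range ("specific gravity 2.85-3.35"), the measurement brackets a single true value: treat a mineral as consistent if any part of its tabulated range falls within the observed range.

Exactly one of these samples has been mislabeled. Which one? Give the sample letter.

C

Sample A: all recorded properties match Kyanite.
Sample B: all recorded properties match Tourmaline.
Sample C: Quartz has trigonal system, but the record shows monoclinic crystal system — this label is wrong.
Sample D: all recorded properties match Sylvite.
Sample E: all recorded properties match Goethite.
Sample F: all recorded properties match Anhydrite.
Sample C is the mislabeled one.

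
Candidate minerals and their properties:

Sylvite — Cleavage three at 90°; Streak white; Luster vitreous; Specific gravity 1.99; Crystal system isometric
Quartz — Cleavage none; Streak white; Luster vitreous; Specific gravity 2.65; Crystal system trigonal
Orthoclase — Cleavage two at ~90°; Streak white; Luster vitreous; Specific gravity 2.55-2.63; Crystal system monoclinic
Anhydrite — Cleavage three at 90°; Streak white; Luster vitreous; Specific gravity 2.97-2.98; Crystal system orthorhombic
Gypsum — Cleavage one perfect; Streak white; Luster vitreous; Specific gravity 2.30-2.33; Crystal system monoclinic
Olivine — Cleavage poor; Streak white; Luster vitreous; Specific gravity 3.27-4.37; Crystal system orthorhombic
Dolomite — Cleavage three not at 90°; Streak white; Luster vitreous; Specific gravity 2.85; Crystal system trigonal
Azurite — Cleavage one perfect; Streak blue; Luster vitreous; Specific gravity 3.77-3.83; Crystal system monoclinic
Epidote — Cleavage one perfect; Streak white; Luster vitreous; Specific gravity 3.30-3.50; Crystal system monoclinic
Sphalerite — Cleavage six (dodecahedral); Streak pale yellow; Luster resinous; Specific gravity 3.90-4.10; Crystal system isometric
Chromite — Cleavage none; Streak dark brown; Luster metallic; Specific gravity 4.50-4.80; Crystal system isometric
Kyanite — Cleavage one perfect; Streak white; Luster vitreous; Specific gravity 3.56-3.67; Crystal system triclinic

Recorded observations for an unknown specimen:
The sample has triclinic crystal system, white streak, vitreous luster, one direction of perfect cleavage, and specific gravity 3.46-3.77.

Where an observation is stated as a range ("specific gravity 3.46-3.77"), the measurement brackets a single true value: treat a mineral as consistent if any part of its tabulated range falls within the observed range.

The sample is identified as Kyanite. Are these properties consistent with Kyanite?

Triclinic crystal system — is consistent with Kyanite (triclinic system).
White streak — is consistent with Kyanite (white streak).
Vitreous luster — is consistent with Kyanite (vitreous luster).
One direction of perfect cleavage — is consistent with Kyanite (cleavage one perfect).
Specific gravity 3.46-3.77 — is consistent with Kyanite (SG 3.56-3.67).
Nothing contradicts Kyanite.

Consistent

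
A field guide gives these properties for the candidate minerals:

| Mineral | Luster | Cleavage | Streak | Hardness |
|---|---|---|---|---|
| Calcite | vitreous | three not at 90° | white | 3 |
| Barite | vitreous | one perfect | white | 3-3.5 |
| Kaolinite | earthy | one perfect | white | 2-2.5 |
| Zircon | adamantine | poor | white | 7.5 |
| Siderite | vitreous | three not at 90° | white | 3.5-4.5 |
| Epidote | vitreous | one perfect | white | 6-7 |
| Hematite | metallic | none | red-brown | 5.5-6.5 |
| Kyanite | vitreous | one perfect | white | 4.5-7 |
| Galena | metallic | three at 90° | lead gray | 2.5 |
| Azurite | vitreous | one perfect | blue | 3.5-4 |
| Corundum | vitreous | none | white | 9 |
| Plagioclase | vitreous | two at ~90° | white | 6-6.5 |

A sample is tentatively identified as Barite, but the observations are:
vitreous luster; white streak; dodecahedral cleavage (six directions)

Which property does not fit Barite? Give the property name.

Vitreous luster: Barite has vitreous luster — within range.
White streak: Barite has white streak — within range.
Dodecahedral cleavage (six directions): Barite has cleavage one perfect — inconsistent.
Everything matches except the cleavage.

cleavage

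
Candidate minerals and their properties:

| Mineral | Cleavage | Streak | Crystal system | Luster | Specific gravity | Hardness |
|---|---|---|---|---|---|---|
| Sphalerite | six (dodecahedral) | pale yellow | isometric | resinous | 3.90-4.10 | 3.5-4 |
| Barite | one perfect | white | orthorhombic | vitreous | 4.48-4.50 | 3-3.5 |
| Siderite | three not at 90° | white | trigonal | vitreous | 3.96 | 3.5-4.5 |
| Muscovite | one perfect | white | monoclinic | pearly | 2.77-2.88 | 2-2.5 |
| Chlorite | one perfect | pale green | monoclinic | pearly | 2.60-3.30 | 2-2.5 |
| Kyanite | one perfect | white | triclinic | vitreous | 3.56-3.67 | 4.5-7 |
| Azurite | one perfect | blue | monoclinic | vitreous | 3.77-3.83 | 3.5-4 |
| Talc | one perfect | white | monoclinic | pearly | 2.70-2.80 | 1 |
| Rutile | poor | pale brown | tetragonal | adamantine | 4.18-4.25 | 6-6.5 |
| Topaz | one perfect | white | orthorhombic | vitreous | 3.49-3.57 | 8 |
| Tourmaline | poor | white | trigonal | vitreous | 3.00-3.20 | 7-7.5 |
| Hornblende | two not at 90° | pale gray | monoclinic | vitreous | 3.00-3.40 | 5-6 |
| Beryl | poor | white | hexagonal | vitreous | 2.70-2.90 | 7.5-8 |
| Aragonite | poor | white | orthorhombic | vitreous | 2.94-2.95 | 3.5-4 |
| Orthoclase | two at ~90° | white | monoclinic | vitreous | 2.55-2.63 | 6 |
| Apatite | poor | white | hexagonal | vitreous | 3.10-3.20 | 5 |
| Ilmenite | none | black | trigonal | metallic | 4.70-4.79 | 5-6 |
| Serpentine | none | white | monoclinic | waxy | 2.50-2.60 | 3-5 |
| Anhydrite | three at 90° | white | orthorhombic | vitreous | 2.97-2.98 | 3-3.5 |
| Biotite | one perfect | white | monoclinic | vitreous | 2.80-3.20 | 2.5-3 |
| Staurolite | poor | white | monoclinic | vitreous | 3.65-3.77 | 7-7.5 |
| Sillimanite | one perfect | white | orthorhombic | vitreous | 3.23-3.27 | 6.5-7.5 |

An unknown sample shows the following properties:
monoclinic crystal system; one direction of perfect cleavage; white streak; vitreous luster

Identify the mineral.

Biotite

Monoclinic crystal system: narrows the field to Muscovite, Chlorite, Azurite, Talc, Hornblende, Orthoclase, Serpentine, Biotite, Staurolite.
One direction of perfect cleavage is inconsistent with Hornblende, Orthoclase, Serpentine, Staurolite.
White streak excludes Chlorite, Azurite.
Vitreous luster: narrows the field to Biotite.
Only Biotite satisfies all observations.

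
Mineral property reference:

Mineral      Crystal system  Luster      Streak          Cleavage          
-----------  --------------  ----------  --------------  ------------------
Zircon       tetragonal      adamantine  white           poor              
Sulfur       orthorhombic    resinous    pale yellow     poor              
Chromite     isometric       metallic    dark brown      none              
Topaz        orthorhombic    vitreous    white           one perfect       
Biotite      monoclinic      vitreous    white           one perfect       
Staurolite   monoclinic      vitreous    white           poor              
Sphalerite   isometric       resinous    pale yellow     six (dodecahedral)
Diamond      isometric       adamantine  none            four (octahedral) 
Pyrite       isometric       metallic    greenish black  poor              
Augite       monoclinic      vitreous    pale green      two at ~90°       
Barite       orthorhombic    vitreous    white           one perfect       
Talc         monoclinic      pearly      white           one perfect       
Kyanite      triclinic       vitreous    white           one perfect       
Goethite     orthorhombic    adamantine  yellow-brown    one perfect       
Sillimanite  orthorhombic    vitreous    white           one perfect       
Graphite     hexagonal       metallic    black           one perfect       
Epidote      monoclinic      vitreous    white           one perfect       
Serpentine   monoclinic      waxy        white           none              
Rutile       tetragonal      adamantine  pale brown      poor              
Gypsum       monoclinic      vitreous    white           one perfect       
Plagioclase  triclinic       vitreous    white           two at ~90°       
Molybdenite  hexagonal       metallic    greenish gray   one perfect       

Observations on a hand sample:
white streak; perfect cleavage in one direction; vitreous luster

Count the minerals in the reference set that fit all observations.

7

White streak: leaves Zircon, Topaz, Biotite, Staurolite, Barite, Talc, Kyanite, Sillimanite, Epidote, Serpentine, Gypsum, Plagioclase.
Perfect cleavage in one direction rules out Zircon, Staurolite, Serpentine, Plagioclase.
Vitreous luster rules out Talc.
The minerals that satisfy all observations are Barite, Biotite, Epidote, Gypsum, Kyanite, Sillimanite, Topaz.
That is 7 minerals.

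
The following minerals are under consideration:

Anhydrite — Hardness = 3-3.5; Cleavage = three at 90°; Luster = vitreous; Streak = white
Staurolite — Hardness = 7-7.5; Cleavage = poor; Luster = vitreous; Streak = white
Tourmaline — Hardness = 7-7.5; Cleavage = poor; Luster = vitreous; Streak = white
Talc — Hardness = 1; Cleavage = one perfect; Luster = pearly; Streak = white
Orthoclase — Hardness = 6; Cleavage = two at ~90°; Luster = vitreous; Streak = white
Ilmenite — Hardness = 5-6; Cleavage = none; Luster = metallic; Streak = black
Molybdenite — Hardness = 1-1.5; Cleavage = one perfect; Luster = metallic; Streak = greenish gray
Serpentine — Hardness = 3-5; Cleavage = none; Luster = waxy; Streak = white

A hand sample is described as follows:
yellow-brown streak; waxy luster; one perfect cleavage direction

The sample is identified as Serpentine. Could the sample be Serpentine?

Inconsistent

Yellow-brown streak — Serpentine has white streak; which does not match.
Waxy luster — consistent with Serpentine (waxy luster).
One perfect cleavage direction — Serpentine has cleavage none; which does not match.
2 of the observed properties are inconsistent with Serpentine.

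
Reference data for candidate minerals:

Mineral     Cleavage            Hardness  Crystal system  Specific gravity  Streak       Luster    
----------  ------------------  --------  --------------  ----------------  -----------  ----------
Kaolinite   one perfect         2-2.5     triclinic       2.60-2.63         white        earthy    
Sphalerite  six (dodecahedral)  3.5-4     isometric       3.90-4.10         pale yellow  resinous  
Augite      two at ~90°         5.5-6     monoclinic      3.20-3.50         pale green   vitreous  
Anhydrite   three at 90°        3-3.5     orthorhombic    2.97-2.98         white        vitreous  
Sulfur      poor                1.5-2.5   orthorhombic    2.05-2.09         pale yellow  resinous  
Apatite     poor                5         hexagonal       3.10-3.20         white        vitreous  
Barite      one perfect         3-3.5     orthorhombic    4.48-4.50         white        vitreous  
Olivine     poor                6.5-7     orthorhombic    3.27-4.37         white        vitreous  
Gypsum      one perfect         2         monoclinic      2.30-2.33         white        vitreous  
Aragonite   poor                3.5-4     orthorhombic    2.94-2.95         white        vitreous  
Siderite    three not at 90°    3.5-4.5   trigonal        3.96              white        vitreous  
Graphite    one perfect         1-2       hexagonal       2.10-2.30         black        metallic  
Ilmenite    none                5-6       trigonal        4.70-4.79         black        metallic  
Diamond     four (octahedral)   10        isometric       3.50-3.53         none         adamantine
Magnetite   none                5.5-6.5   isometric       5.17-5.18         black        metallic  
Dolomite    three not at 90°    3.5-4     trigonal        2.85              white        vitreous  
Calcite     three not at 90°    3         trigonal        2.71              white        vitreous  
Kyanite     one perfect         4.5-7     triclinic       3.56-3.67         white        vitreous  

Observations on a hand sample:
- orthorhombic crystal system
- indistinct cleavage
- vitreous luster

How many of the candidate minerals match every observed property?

Orthorhombic crystal system: leaves Anhydrite, Sulfur, Barite, Olivine, Aragonite.
Indistinct cleavage is inconsistent with Anhydrite, Barite.
Vitreous luster rules out Sulfur.
Consistent with every observation: Aragonite, Olivine.
That is 2 minerals.

2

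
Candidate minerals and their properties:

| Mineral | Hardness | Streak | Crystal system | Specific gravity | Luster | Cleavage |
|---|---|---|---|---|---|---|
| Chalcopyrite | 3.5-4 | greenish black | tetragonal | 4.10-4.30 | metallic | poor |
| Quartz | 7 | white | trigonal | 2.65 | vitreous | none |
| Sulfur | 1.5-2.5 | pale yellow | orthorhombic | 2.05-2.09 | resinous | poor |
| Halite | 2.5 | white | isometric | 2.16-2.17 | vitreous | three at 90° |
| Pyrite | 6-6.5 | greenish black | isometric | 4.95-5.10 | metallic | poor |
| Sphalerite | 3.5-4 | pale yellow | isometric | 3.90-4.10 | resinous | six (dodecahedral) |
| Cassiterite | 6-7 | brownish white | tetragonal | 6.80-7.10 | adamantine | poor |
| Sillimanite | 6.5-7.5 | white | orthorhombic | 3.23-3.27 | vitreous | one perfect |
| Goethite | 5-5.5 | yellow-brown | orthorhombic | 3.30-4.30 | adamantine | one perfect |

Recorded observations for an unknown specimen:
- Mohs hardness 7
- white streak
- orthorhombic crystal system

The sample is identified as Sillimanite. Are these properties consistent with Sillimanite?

Yes

Mohs hardness 7 — fits Sillimanite (hardness 6.5-7.5).
White streak — fits Sillimanite (white streak).
Orthorhombic crystal system — fits Sillimanite (orthorhombic system).
All observations are consistent with the tabulated values for Sillimanite.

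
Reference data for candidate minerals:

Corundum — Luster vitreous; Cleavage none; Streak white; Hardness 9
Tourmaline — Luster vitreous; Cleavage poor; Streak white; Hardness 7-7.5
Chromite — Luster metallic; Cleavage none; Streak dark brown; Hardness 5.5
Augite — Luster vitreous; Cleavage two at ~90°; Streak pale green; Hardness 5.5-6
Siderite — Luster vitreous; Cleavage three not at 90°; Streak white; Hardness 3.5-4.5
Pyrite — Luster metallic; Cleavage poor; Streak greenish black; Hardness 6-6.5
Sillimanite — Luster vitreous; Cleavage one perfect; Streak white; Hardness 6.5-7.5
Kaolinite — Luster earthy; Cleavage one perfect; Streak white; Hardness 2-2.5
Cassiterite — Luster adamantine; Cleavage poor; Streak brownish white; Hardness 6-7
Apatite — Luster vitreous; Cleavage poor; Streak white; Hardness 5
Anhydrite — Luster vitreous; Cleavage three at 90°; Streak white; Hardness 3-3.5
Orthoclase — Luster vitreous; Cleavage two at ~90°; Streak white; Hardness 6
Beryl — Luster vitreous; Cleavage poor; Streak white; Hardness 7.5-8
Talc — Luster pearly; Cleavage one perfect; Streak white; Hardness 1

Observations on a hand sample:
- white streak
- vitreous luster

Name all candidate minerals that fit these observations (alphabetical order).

Anhydrite, Apatite, Beryl, Corundum, Orthoclase, Siderite, Sillimanite, Tourmaline

White streak is inconsistent with Chromite, Augite, Pyrite, Cassiterite.
Vitreous luster is inconsistent with Kaolinite, Talc.
Consistent with every observation: Anhydrite, Apatite, Beryl, Corundum, Orthoclase, Siderite, Sillimanite, Tourmaline.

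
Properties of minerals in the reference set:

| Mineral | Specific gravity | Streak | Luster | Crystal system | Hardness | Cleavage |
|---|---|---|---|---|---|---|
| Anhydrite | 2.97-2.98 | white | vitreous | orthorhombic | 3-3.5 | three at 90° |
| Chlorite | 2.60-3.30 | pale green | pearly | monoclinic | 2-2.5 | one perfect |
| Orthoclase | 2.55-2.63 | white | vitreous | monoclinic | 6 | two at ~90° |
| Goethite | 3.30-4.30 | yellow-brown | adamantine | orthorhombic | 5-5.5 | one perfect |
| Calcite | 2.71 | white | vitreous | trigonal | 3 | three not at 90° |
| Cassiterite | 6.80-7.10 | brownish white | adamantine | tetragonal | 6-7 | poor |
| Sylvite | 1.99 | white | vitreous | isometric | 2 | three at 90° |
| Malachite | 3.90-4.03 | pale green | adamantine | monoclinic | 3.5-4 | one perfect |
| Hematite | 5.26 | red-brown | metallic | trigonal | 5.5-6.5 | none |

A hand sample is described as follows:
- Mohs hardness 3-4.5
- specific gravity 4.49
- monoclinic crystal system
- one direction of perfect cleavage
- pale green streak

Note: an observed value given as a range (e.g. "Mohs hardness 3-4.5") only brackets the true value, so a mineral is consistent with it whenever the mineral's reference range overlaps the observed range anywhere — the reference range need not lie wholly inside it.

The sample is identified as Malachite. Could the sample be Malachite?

Mohs hardness 3-4.5 — matches Malachite (hardness 3.5-4).
Specific gravity 4.49 — Malachite has SG 3.90-4.03; a mismatch.
Monoclinic crystal system — matches Malachite (monoclinic system).
One direction of perfect cleavage — matches Malachite (cleavage one perfect).
Pale green streak — matches Malachite (pale green streak).
Malachite is excluded by the specific gravity.

Inconsistent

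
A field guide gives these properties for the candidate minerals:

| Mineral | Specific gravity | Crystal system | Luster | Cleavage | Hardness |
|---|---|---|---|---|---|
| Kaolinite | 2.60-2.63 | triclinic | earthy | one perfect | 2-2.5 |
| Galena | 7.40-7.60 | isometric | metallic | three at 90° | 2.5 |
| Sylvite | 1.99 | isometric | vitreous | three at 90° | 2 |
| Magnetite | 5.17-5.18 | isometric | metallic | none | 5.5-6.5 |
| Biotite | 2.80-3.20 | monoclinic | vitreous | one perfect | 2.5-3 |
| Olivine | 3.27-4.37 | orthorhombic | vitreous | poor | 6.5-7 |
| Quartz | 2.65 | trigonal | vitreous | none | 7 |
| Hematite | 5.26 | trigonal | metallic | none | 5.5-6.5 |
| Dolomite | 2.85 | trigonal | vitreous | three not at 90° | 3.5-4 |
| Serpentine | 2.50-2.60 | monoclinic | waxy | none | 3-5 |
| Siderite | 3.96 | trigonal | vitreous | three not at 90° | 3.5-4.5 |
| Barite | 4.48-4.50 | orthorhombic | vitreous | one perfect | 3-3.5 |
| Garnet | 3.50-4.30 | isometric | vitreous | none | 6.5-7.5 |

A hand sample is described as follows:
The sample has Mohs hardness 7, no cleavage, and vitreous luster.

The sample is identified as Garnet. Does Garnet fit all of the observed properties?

Mohs hardness 7 — fits Garnet (hardness 6.5-7.5).
No cleavage — fits Garnet (cleavage none).
Vitreous luster — fits Garnet (vitreous luster).
Every observed property is compatible with the reference values for Garnet.

Consistent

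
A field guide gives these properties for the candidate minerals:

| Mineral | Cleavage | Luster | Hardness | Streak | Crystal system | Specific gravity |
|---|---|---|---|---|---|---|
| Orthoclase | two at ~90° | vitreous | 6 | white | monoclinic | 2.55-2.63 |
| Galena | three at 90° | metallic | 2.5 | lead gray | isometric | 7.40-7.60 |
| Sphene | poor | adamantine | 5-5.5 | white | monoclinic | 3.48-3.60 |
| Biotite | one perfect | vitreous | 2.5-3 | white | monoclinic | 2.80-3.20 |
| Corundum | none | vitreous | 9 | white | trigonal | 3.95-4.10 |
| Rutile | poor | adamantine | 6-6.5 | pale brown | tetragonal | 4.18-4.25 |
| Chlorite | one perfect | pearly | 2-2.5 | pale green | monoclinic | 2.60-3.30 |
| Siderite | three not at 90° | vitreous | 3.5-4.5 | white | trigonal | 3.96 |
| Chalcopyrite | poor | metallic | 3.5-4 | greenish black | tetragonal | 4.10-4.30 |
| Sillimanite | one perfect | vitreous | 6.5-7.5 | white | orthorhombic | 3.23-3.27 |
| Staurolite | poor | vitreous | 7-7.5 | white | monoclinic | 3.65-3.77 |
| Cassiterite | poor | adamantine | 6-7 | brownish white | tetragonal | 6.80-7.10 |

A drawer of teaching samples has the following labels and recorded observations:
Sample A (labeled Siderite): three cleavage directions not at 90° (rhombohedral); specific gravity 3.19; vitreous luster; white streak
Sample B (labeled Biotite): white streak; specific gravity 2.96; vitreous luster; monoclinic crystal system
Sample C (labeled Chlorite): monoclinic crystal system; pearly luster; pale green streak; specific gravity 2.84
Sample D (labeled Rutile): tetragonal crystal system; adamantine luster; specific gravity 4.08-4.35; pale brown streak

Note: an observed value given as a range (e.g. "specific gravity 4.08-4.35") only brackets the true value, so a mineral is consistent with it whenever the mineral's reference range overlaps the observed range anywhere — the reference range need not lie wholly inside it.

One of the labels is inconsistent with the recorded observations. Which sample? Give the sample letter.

A

Sample A: specific gravity 3.19 is outside the reference for Siderite (SG 3.96) — mislabeled.
Sample B: nothing contradicts Biotite.
Sample C: nothing contradicts Chlorite.
Sample D: nothing contradicts Rutile.
Only sample A is inconsistent with its label.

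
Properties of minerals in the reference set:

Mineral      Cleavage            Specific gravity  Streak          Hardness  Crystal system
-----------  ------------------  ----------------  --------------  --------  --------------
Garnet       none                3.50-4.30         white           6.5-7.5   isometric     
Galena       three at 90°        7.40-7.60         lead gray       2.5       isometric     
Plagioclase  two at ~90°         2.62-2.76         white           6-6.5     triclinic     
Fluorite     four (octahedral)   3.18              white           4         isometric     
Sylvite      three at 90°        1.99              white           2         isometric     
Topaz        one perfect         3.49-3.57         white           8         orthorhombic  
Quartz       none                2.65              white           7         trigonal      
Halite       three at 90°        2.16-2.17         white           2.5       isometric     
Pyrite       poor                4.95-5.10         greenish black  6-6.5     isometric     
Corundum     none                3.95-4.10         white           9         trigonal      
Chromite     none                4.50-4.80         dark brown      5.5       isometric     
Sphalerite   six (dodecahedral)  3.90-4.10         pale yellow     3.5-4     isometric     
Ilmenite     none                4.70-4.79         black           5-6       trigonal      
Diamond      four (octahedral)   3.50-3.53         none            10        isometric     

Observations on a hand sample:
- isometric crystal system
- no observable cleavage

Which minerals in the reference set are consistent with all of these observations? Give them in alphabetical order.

Isometric crystal system eliminates Plagioclase, Topaz, Quartz, Corundum, Ilmenite.
No observable cleavage: narrows the field to Garnet, Chromite.
The minerals that satisfy all observations are Chromite, Garnet.

Chromite, Garnet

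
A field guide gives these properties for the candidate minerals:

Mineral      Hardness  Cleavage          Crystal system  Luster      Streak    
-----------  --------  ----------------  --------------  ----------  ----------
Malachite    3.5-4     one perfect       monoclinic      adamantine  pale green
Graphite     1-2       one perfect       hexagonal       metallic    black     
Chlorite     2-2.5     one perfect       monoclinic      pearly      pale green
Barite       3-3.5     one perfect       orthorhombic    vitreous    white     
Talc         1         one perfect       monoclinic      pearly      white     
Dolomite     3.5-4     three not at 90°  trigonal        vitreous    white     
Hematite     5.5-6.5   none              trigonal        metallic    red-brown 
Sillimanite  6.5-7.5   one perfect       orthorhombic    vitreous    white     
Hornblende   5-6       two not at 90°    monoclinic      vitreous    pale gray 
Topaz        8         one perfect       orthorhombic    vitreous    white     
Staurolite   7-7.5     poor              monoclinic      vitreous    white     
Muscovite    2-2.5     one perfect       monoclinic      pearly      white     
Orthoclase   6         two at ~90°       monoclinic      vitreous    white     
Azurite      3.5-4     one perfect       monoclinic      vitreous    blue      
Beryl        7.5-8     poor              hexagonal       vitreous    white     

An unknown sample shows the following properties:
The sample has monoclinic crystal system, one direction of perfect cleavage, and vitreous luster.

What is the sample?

Azurite

Monoclinic crystal system — only Malachite, Chlorite, Talc, Hornblende, Staurolite, Muscovite, Orthoclase, Azurite remain.
One direction of perfect cleavage excludes Hornblende, Staurolite, Orthoclase.
Vitreous luster — Azurite remains.
Azurite is the sole remaining match.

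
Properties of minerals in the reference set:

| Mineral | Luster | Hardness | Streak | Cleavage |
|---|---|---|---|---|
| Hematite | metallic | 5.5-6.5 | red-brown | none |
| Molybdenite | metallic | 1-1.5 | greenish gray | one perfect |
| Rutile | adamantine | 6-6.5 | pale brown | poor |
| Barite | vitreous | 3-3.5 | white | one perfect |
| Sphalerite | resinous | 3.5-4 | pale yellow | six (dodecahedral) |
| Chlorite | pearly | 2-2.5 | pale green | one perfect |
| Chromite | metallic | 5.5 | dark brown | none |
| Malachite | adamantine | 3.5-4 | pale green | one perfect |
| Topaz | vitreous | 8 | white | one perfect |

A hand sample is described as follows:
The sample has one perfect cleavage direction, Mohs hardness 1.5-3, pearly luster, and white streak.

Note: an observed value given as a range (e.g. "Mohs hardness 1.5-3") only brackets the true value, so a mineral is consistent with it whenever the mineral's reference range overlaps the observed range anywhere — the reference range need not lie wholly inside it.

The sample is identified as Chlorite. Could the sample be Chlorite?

Inconsistent

One perfect cleavage direction — consistent with Chlorite (cleavage one perfect).
Mohs hardness 1.5-3 — consistent with Chlorite (hardness 2-2.5).
Pearly luster — consistent with Chlorite (pearly luster).
White streak — Chlorite has pale green streak; which does not match.
Chlorite is excluded by the streak.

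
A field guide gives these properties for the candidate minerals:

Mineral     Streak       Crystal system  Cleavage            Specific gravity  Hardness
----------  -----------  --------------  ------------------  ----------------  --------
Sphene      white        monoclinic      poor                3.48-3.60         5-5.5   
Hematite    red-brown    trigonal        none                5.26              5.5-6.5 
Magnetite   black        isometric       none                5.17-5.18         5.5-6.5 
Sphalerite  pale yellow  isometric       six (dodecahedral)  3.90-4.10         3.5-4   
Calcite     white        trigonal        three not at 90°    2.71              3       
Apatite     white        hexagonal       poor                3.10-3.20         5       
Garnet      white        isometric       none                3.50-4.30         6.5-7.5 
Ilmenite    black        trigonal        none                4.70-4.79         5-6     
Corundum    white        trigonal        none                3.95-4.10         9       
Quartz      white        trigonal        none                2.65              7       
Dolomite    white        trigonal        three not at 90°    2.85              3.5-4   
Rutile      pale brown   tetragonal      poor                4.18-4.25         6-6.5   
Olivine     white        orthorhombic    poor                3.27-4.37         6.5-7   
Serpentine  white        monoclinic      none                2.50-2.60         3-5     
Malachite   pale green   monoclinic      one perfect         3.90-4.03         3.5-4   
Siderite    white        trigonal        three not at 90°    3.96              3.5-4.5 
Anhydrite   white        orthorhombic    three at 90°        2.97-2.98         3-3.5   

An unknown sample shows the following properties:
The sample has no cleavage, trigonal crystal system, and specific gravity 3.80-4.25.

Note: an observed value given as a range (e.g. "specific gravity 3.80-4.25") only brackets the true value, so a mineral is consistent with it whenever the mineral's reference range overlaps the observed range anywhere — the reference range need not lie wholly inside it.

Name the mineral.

Corundum

No cleavage: leaves Hematite, Magnetite, Garnet, Ilmenite, Corundum, Quartz, Serpentine.
Trigonal crystal system rules out Magnetite, Garnet, Serpentine.
Specific gravity 3.80-4.25: leaves Corundum.
Only Corundum satisfies all observations.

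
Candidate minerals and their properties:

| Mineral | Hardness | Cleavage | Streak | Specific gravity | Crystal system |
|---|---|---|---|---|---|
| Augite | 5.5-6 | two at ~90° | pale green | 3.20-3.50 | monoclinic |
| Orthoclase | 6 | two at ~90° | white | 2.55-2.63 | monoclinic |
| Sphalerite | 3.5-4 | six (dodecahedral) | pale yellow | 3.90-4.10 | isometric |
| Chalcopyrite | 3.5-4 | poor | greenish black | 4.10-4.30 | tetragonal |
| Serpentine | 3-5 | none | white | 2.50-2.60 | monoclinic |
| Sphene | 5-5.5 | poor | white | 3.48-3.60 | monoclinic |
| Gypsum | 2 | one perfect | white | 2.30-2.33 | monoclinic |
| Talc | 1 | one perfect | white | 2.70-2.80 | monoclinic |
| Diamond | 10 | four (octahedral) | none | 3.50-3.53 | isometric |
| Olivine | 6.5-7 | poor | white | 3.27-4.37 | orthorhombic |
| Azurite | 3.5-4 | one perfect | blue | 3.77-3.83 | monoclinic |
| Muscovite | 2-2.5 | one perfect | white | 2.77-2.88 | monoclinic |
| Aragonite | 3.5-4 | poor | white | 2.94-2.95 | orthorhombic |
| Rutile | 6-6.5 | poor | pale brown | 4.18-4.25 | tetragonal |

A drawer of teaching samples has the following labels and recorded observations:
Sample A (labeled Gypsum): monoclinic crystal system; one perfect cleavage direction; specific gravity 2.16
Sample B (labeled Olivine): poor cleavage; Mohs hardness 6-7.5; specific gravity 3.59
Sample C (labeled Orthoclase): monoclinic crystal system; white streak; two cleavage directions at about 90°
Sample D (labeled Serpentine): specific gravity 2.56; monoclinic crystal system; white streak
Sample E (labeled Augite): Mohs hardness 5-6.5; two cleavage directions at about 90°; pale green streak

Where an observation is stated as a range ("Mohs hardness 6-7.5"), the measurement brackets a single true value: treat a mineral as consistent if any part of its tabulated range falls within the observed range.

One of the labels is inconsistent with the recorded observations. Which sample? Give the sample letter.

A

Sample A: Gypsum has SG 2.30-2.33, but the record shows specific gravity 2.16 — this label is wrong.
Sample B: observations are consistent with Olivine.
Sample C: observations are consistent with Orthoclase.
Sample D: observations are consistent with Serpentine.
Sample E: observations are consistent with Augite.
The mislabeled specimen is A.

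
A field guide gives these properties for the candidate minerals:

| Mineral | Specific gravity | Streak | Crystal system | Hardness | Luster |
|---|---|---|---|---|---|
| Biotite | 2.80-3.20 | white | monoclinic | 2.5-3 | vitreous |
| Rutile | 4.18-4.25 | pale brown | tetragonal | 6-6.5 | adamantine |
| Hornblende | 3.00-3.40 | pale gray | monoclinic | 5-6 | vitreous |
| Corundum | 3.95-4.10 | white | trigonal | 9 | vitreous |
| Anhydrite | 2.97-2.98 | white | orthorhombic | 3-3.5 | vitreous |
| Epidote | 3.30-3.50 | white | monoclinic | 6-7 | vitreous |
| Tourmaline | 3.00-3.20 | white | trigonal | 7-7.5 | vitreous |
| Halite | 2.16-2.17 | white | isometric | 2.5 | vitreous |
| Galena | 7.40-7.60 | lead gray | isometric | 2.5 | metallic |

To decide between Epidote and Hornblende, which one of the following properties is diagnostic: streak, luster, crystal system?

Streak: Epidote white, Hornblende pale gray — these differ.
Luster: both vitreous — same for both.
Crystal system: both monoclinic — same for both.
Streak is the diagnostic property here.

streak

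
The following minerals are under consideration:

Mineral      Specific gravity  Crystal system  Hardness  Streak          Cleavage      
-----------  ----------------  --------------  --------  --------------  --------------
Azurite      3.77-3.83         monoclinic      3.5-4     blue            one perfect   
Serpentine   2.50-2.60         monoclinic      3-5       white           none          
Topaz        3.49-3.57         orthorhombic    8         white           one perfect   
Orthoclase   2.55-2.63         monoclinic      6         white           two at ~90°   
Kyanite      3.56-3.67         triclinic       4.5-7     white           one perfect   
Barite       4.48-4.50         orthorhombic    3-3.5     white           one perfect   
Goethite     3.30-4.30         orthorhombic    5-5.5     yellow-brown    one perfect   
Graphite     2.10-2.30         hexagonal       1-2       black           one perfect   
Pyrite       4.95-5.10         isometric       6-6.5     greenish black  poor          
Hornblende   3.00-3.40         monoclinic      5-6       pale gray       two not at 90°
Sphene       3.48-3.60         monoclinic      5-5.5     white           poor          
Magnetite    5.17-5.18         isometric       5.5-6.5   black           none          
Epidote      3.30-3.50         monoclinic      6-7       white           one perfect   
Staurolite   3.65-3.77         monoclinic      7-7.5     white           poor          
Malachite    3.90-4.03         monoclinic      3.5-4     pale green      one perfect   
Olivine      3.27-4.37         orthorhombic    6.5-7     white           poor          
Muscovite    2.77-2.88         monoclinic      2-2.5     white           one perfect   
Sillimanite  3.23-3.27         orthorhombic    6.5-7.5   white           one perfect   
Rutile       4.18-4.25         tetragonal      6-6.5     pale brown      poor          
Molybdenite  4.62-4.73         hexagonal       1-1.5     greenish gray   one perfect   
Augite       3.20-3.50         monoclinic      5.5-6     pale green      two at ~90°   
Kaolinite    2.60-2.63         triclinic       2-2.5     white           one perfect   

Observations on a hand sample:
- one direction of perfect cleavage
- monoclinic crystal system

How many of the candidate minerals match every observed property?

4

One direction of perfect cleavage — leaves Azurite, Topaz, Kyanite, Barite, Goethite, Graphite, Epidote, Malachite, Muscovite, Sillimanite, Molybdenite, Kaolinite.
Monoclinic crystal system — only Azurite, Epidote, Malachite, Muscovite remain.
Remaining candidates: Azurite, Epidote, Malachite, Muscovite.
That is 4 minerals.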